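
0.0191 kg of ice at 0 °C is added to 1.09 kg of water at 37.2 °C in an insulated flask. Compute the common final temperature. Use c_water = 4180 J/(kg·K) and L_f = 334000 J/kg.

Energy conservation, ΣQ = 0:
fusion: m_ice L_f = 0.0191×334000 = 6379.4; meltwater 0→T: 0.0191×4180×T = 79.84 T; water cools: 1.09×4180×(T − 37.2) = 4556.2(T − 37.2)
4636 T = 169491 − 6379.4 = 163111
T ≈ 35.18 °C (positive, so assuming full melt was valid).

T_f ≈ 35.2 °C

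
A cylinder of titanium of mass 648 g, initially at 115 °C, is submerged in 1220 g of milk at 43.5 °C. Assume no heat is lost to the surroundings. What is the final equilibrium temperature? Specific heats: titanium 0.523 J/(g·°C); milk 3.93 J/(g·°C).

T_f ≈ 48.2 °C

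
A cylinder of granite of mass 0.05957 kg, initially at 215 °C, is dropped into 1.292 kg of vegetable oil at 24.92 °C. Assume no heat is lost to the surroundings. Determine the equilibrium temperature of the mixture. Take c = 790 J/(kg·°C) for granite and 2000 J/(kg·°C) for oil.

T_f ≈ 28.3 °C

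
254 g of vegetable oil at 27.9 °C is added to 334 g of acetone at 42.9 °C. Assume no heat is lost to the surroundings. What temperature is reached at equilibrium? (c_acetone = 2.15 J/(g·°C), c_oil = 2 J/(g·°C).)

Set heat shed by the hot body equal to heat absorbed by the cold body:
334×2.15×(42.9 − T) = 254×2×(T − 27.9)
718.1(42.9 − T) = 508(T − 27.9)
1226.1 T = 44980  ⇒  T ≈ 36.69 °C

T_f ≈ 36.7 °C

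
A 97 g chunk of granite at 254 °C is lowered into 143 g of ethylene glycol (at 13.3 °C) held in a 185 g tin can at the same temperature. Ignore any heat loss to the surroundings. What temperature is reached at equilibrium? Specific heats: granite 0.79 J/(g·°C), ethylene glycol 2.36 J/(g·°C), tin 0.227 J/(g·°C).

T_f ≈ 53.7 °C

Heat gained plus heat lost sum to zero:
97×0.79×(T − 254) + 143×2.36×(T − 13.3) + 185×0.227×(T − 13.3) = 0
456.1 T = 24511
T ≈ 53.74 °C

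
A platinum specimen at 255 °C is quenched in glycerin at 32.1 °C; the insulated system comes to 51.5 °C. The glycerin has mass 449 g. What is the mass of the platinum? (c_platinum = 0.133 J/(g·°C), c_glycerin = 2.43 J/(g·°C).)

m ≈ 782 g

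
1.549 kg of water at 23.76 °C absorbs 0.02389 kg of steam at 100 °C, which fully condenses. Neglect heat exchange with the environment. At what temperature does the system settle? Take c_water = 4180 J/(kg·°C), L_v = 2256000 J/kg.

Energy conservation, ΣQ = 0:
latent heat released on condensation: 0.02389·2256000 = 53896
  condensed water 100 °C→T: 99.86(T − 100)
  original water: 6474.8(T − 23.76)
6574.7 T = 53896 + 9986 + 153842 = 217724
T ≈ 33.12 °C (< 100 °C, so full condensation is consistent).

T_f ≈ 33.1 °C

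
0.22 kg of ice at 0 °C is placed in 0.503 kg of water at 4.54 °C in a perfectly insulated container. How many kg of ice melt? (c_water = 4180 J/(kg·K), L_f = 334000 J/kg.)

m_melted ≈ 0.0286 kg

Cooling the water to 0 °C releases 0.503·4180·4.54 = 9545.5 J.
Melting all 0.22 kg of ice would need 0.22·334000 = 73480 J.
9545.5 J < 73480 J, so only part of the ice melts and the system sits at 0 °C.
m_melt = 9545.5 / L_f = 0.02858 kg.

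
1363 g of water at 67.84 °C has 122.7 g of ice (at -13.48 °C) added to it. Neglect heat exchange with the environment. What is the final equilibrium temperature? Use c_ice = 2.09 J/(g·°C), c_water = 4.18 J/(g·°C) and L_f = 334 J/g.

T_f ≈ 55.1 °C

Sum of m c ΔT and latent-heat terms is zero:
warm ice to 0 °C: 122.7×2.09×(0 − (-13.48)) = 3456.9
  latent heat to melt: 122.7×334 = 40982
  meltwater 0→T: 122.7×4.18×T = 512.89 T
  water cools: 1363×4.18×(T − 67.84) = 5697.3(T − 67.84)
6210.2 T = 386508 − 44439 = 342069
T ≈ 55.08 °C. Since T > 0 °C, the all-ice-melts assumption holds.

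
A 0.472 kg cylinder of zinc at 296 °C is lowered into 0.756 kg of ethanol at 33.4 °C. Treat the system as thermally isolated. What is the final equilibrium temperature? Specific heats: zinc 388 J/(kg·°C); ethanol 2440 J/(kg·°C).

Taking heat into each body as positive, Σ m c ΔT = 0:
0.472·388·(T − 296) + 0.756·2440·(T − 33.4) = 0
183.14(T − 296) + 1844.6(T − 33.4) = 0
2027.8 T = 115819
T = 115819/2027.8 ≈ 57.12 °C

T_f ≈ 57.1 °C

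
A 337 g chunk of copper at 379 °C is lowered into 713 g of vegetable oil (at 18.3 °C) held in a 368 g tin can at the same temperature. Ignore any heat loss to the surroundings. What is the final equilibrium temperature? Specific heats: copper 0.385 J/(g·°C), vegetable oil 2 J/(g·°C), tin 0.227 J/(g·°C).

T_f ≈ 46.8 °C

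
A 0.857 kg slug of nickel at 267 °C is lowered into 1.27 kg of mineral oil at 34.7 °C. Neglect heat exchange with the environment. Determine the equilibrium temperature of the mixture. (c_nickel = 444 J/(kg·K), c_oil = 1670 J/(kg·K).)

T_f ≈ 70.0 °C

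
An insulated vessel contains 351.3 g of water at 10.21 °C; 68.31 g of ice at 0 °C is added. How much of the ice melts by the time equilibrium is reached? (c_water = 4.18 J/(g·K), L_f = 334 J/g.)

Heat available from the water dropping to 0 °C: 351.3·4.18·10.21 = 14993 J.
Fully melting the ice requires m_ice L_f = 68.31·334 = 22816 J.
14993 J < 22816 J, so only part of the ice melts and the system sits at 0 °C.
Mass melted = 14993/334 ≈ 44.89 g.

m_melted ≈ 44.9 g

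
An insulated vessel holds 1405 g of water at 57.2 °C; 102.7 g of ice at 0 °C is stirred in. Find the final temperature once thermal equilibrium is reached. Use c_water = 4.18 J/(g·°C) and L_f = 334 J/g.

Energy balance with sensible and latent terms:
latent heat to melt: 102.7×334 = 34302; warm the meltwater: 429.29 T; water: 5872.9(T − 57.2)
6302.2 T = 335930 − 34302 = 301628
T ≈ 47.86 °C — above 0 °C, consistent with complete melting.

T_f ≈ 47.9 °C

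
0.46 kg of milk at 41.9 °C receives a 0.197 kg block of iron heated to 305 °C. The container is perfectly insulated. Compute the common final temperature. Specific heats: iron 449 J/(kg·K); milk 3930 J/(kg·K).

T_f ≈ 54.2 °C

Net heat exchanged in the isolated system is zero:
0.197·449·(T − 305) + 0.46·3930·(T − 41.9) = 0
88.45(T − 305) + 1807.8(T − 41.9) = 0
1896.3 T = 102725
T = 102725 / 1896.3 = 54.2 °C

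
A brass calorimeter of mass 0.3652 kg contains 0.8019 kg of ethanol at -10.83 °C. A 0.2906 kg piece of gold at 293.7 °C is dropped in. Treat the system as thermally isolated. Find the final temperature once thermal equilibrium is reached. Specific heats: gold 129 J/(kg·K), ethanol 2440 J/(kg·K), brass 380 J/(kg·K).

Net heat exchanged in the isolated system is zero:
0.2906×129×(T − 293.7) + 0.8019×2440×(T − (-10.83)) + 0.3652×380×(T − (-10.83)) = 0
37.49(T − 293.7) + 1956.6(T − (-10.83)) + 138.78(T − (-10.83)) = 0
(37.49 + 1956.6 + 138.78) T = 37.49×293.7 + 1956.6×(-10.83) + 138.78×(-10.83)
T = -11683 / 2132.9 = -5.48 °C

T_f ≈ -5.5 °C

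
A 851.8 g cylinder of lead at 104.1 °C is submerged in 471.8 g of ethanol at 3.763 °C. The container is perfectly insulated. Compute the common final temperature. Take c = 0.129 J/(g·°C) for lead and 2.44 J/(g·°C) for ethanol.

T_f ≈ 12.5 °C

|Q_lead| = |Q_ethanol|:
851.8×0.129×(104.1 − T) = 471.8×2.44×(T − 3.763)
109.88(104.1 − T) = 1151.2(T − 3.763)
1261.1 T = 15771  ⇒  T ≈ 12.51 °C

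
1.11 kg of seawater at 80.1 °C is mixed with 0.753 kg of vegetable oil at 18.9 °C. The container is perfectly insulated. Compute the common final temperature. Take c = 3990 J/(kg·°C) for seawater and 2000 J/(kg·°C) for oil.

T_f ≈ 64.6 °C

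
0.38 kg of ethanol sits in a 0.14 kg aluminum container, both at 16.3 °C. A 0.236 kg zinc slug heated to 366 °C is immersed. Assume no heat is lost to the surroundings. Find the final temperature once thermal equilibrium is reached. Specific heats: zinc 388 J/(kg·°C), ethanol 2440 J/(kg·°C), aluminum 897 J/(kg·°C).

T_f ≈ 44.3 °C

Energy conservation, ΣQ = 0:
0.236*388*(T − 366) + 0.38*2440*(T − 16.3) + 0.14*897*(T − 16.3) = 0
91.57(T − 366) + 927.2(T − 16.3) + 125.58(T − 16.3) = 0
1144.3 T = 50674
T = 50674/1144.3 ≈ 44.28 °C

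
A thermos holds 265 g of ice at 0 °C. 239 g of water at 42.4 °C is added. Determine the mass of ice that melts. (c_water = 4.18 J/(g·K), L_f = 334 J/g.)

m_melted ≈ 127 g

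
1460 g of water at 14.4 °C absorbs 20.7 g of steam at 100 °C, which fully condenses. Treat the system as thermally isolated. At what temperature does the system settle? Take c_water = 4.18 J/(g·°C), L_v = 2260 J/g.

Heat gained plus heat lost sum to zero:
latent heat released on condensation: 20.7·2260 = 46782
  condensate cools 100→T: 20.7·4.18·(T − 100) = 86.53(T − 100)
  water warms: 1460·4.18·(T − 14.4) = 6102.8(T − 14.4)
6189.3 T = 46782 + 8652.6 + 87880 = 143315
T ≈ 23.16 °C — below 100 °C, confirming all the steam condensed.

T_f ≈ 23.2 °C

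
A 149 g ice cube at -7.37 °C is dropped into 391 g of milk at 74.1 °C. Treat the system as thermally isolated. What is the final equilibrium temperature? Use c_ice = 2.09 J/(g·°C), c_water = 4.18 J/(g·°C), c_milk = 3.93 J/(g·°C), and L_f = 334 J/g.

Let T be the final temperature. ΣQ_i = 0:
ice -7.37→0 °C: 149·2.09·7.37 = 2295.1
  fusion: m_ice L_f = 149·334 = 49766
  meltwater 0→T: 149·4.18·T = 622.82 T
  milk cools: 391·3.93·(T − 74.1) = 1536.6(T − 74.1)
2159.4 T = 113864 − 52061 = 61803
T ≈ 28.62 °C. Since T > 0 °C, the all-ice-melts assumption holds.

T_f ≈ 28.6 °C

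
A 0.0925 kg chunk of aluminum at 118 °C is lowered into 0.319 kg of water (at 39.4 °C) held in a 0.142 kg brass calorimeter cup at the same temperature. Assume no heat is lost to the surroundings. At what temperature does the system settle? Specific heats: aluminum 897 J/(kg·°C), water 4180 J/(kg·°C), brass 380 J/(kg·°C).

T_f ≈ 43.8 °C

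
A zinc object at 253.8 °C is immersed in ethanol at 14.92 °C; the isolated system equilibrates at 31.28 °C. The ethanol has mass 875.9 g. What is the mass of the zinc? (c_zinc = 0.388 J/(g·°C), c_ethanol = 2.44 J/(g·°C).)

|Q_zinc| = |Q_ethanol|:
m×0.388×(253.8 − 31.28) = 875.9×2.44×(31.28 − 14.92)
86.34 m = 34965  ⇒  m ≈ 405 g

m ≈ 405 g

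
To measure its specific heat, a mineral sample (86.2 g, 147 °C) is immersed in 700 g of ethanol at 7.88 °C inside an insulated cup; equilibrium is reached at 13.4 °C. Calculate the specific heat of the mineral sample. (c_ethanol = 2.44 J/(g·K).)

c ≈ 0.819 J/(g·K)

Net heat exchanged in the isolated system is zero:
86.2×c×(13.4 − 147) + 700×2.44×(13.4 − 7.88) = 0
-11516 c = -9428.2
c = -9428.2/-11516 ≈ 0.8187 J/(g·K)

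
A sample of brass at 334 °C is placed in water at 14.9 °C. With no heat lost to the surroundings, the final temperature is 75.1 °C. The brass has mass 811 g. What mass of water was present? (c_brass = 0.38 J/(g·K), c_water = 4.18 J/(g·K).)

m ≈ 317 g

Heat gained plus heat lost sum to zero:
811·0.38·(75.1 − 334) + m·4.18·(75.1 − 14.9) = 0
251.64 m = 79788
m = 79788/251.64 ≈ 317.1 g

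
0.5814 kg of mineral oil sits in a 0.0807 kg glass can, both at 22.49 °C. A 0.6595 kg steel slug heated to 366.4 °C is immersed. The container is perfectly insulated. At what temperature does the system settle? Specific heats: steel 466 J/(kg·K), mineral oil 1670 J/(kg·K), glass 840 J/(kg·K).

Taking heat into each body as positive, Σ m c ΔT = 0:
0.6595·466·(T − 366.4) + 0.5814·1670·(T − 22.49) + 0.0807·840·(T − 22.49) = 0
1346.1 T = 135966
T = 135966/1346.1 ≈ 101.01 °C

T_f ≈ 101.0 °C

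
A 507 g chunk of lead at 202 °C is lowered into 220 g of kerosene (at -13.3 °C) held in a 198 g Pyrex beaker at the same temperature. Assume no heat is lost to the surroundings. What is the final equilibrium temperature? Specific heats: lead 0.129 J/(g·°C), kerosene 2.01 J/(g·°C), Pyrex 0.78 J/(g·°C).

T_f ≈ 8.0 °C

Setting the total heat transfer to zero:
507×0.129×(T − 202) + 220×2.01×(T − (-13.3)) + 198×0.78×(T − (-13.3)) = 0
(65.4 + 442.2 + 154.44) T = 65.4×202 + 442.2×(-13.3) + 154.44×(-13.3)
T = 5276.1/662.04 ≈ 7.97 °C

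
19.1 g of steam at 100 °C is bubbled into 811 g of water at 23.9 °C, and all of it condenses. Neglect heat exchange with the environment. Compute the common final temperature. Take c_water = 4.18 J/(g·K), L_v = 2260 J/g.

T_f ≈ 38.1 °C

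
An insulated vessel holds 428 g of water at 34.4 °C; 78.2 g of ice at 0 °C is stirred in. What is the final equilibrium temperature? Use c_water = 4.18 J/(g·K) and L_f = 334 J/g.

T_f ≈ 16.7 °C

Setting the total heat transfer to zero:
latent heat to melt: 78.2·334 = 26119
  meltwater 0→T: 78.2·4.18·T = 326.88 T
  water cools: 428·4.18·(T − 34.4) = 1789(T − 34.4)
2115.9 T = 61543 − 26119 = 35424
T ≈ 16.74 °C. Since T > 0 °C, the all-ice-melts assumption holds.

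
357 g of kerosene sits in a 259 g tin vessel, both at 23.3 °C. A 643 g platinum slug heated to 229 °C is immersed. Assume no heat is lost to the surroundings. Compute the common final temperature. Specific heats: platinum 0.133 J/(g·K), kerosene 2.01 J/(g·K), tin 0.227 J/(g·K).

T_f ≈ 43.7 °C

With ΣQ=0 the equilibrium temperature is the m·c-weighted mean:
T_f = (85.52×229 + 717.57×23.3 + 58.79×23.3) / (85.52 + 717.57 + 58.79)
    = 37673 / 861.88 ≈ 43.71 °C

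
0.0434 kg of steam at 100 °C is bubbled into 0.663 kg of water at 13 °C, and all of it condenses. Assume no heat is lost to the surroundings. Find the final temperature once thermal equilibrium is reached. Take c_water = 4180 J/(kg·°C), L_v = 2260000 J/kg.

T_f ≈ 51.6 °C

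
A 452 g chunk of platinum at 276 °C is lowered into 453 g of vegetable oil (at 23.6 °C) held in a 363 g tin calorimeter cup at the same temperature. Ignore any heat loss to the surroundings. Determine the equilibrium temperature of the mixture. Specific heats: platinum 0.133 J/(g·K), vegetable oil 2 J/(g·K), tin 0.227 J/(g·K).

Heat gained plus heat lost sum to zero:
452*0.133*(T − 276) + 453*2*(T − 23.6) + 363*0.227*(T − 23.6) = 0
(60.12 + 906 + 82.4) T = 60.12*276 + 906*23.6 + 82.4*23.6
T = 39918 / 1048.5 = 38.1 °C

T_f ≈ 38.1 °C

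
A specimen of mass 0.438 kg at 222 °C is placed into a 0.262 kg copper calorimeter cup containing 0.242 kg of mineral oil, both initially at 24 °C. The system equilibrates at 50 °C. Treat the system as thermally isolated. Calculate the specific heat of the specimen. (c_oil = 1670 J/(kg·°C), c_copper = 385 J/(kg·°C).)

Net heat exchanged in the isolated system is zero:
0.438×c×(50 − 222) + 0.242×1670×(50 − 24) + 0.262×385×(50 − 24) = 0
-75.34 c = -13130
c = -13130/-75.34 ≈ 174.3 J/(kg·°C)

c ≈ 174 J/(kg·°C)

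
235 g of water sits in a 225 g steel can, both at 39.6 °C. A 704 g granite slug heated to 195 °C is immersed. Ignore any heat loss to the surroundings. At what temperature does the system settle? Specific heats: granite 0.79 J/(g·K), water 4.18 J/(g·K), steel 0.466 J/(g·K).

T_f ≈ 92.2 °C

T_f is the heat-capacity-weighted average of the initial temperatures:
T_f = (556.16×195 + 982.3×39.6 + 104.85×39.6) / (556.16 + 982.3 + 104.85)
    = 151502 / 1643.3 ≈ 92.19 °C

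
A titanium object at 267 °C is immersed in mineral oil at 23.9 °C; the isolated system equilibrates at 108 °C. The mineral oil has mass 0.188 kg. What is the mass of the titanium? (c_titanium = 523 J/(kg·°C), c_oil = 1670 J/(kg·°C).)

m ≈ 0.318 kg

|Q_titanium| = |Q_oil|:
m×523×(267 − 108) = 0.188×1670×(108 − 23.9)
83157 m = 26404  ⇒  m ≈ 0.3175 kg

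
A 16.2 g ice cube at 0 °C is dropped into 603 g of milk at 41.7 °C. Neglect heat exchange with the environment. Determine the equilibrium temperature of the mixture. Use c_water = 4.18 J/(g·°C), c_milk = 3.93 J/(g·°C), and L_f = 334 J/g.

Energy balance with sensible and latent terms:
melt ice: 16.2×334 = 5410.8; meltwater 0→T: 16.2×4.18×T = 67.72 T; milk cools: 603×3.93×(T − 41.7) = 2369.8(T − 41.7)
2437.5 T = 98820 − 5410.8 = 93409
T ≈ 38.32 °C (positive, so assuming full melt was valid).

T_f ≈ 38.3 °C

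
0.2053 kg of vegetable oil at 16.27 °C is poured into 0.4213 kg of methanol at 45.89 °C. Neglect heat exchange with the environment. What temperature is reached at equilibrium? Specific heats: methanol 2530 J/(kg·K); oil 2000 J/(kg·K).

Conservation of energy gives ΣQ = 0:
0.4213×2530×(T − 45.89) + 0.2053×2000×(T − 16.27) = 0
1065.9(T − 45.89) + 410.6(T − 16.27) = 0
(1065.9 + 410.6) T = 1065.9×45.89 + 410.6×16.27
T = 55594/1476.5 ≈ 37.65 °C

T_f ≈ 37.7 °C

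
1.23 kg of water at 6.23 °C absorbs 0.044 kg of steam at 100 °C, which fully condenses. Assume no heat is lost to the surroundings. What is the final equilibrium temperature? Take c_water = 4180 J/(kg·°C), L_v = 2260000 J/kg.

T_f ≈ 28.1 °C

Conservation of energy gives ΣQ = 0:
steam→water at 100 °C releases m L_v = 0.044·2260000 = 99440; condensed water 100 °C→T: 183.92(T − 100); original water: 5141.4(T − 6.23)
5325.3 T = 99440 + 18392 + 32031 = 149863
T ≈ 28.14 °C — below 100 °C, confirming all the steam condensed.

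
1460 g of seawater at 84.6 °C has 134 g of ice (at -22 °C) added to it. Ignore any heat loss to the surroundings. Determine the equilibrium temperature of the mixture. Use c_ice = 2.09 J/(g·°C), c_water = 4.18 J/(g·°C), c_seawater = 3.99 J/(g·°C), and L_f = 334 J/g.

Setting the total heat transfer to zero:
ice -22→0 °C: 134×2.09×22 = 6161.3; latent heat to melt: 134×334 = 44756; warm the meltwater: 560.12 T; seawater cools: 1460×3.99×(T − 84.6) = 5825.4(T − 84.6)
6385.5 T = 492829 − 50917 = 441912
T ≈ 69.21 °C (positive, so assuming full melt was valid).

T_f ≈ 69.2 °C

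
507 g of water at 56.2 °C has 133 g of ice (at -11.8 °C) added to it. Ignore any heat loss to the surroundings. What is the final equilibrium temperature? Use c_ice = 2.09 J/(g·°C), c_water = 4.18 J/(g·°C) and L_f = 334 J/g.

T_f ≈ 26.7 °C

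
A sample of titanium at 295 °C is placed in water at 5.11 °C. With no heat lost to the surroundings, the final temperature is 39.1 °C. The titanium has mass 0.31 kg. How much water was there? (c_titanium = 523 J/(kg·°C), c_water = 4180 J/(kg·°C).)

m ≈ 0.292 kg

Heat gained plus heat lost sum to zero:
0.31×523×(39.1 − 295) + m×4180×(39.1 − 5.11) = 0
142078 m = 41489
m = 41489/142078 ≈ 0.292 kg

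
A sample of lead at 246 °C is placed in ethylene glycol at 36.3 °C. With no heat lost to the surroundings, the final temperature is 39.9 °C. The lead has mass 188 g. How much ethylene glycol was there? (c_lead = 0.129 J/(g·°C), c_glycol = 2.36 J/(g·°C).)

m ≈ 588 g

Heat lost by the lead = heat gained by the glycol:
188·0.129·(246 − 39.9) = m·2.36·(39.9 − 36.3)
8.496 m = 4998.3  ⇒  m ≈ 588.3 g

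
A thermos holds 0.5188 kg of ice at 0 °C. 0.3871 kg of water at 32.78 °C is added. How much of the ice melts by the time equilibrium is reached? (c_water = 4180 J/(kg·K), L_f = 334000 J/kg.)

m_melted ≈ 0.159 kg

Heat available from the water dropping to 0 °C: 0.3871×4180×32.78 = 53041 J.
To melt every bit of ice: 0.5188×334000 = 173279 J.
53041 J < 173279 J, so only part of the ice melts and the system sits at 0 °C.
Mass melted = 53041/334000 ≈ 0.1588 kg.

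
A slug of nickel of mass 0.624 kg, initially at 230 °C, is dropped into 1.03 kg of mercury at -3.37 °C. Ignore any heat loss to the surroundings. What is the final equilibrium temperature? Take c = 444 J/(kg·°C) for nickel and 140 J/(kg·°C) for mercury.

Energy conservation, ΣQ = 0:
0.624×444×(T − 230) + 1.03×140×(T − (-3.37)) = 0
277.06(T − 230) + 144.2(T − (-3.37)) = 0
421.26 T = 63237
T = 63237 / 421.26 = 150 °C

T_f ≈ 150.1 °C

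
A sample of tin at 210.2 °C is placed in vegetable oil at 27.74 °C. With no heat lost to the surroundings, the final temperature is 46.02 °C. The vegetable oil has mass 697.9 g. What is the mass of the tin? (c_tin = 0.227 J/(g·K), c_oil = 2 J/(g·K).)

m ≈ 685 g

Setting the total heat transfer to zero:
m·0.227·(46.02 − 210.2) + 697.9·2·(46.02 − 27.74) = 0
-37.27 m = -25515
m = -25515/-37.27 ≈ 684.6 g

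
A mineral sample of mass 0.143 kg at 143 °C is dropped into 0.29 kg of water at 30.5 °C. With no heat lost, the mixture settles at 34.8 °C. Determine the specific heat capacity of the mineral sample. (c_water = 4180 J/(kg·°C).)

c ≈ 337 J/(kg·°C)

m_s c (T_s − T_f) = m_water c_water (T_f − T_0):
0.143·c·(143 − 34.8) = 0.29·4180·(34.8 − 30.5)
15.47 c = 5212.5  ⇒  c ≈ 336.9 J/(kg·°C)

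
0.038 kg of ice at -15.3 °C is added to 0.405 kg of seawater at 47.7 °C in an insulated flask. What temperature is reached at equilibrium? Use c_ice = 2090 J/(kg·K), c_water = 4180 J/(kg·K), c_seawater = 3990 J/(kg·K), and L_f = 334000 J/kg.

Let T be the final temperature. ΣQ_i = 0:
warm ice to 0 °C: 0.038×2090×(0 − (-15.3)) = 1215.1
  melt ice: 0.038×334000 = 12692
  warm the meltwater: 158.84 T
  seawater cools: 0.405×3990×(T − 47.7) = 1616(T − 47.7)
1774.8 T = 77081 − 13907 = 63174
T ≈ 35.60 °C. Since T > 0 °C, the all-ice-melts assumption holds.

T_f ≈ 35.6 °C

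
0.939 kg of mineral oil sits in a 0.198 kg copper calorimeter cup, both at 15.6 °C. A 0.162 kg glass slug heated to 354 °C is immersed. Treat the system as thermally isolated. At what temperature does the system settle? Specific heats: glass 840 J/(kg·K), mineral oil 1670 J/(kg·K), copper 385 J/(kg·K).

T_f ≈ 41.5 °C

Taking heat into each body as positive, Σ m c ΔT = 0:
0.162×840×(T − 354) + 0.939×1670×(T − 15.6) + 0.198×385×(T − 15.6) = 0
(136.08 + 1568.1 + 76.23) T = 136.08×354 + 1568.1×15.6 + 76.23×15.6
T = 73824 / 1780.4 = 41.5 °C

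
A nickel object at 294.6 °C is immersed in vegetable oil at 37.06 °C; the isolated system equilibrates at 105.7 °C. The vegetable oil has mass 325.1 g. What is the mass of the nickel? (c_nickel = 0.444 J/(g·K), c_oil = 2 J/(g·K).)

Taking heat into each body as positive, Σ m c ΔT = 0:
m×0.444×(105.7 − 294.6) + 325.1×2×(105.7 − 37.06) = 0
-83.87 m = -44630
m = -44630/-83.87 ≈ 532.1 g

m ≈ 532 g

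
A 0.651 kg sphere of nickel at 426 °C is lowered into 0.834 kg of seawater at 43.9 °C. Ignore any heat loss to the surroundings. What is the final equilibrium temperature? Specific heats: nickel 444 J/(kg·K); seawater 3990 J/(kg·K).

T_f ≈ 74.4 °C

Energy conservation, ΣQ = 0:
0.651×444×(T − 426) + 0.834×3990×(T − 43.9) = 0
(289.04 + 3327.7) T = 289.04×426 + 3327.7×43.9
T = 269217 / 3616.7 = 74.4 °C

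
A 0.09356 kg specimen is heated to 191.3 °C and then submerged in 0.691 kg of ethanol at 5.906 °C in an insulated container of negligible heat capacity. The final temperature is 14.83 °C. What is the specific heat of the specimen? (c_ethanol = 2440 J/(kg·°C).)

c ≈ 911 J/(kg·°C)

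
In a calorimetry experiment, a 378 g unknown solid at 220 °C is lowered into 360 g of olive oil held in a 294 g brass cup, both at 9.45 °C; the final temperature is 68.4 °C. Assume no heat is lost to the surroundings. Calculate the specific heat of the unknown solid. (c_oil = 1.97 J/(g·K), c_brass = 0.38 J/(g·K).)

c ≈ 0.844 J/(g·K)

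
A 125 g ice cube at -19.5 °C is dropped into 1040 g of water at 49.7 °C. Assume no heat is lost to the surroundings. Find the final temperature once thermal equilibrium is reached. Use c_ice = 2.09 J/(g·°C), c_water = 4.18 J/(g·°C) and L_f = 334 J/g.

T_f ≈ 34.7 °C

Energy conservation, ΣQ = 0:
warm ice to 0 °C: 125×2.09×(0 − (-19.5)) = 5094.4; melt ice: 125×334 = 41750; warm the meltwater: 522.5 T; water: 4347.2(T − 49.7)
4869.7 T = 216056 − 46844 = 169211
T ≈ 34.75 °C. Since T > 0 °C, the all-ice-melts assumption holds.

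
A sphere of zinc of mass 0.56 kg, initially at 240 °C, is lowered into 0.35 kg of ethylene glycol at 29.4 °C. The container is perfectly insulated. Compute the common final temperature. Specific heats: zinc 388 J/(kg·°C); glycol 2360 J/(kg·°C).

T_f ≈ 73.3 °C

T_f is the heat-capacity-weighted average of the initial temperatures:
T_f = (217.28*240 + 826*29.4) / (217.28 + 826)
    = 76432 / 1043.3 ≈ 73.26 °C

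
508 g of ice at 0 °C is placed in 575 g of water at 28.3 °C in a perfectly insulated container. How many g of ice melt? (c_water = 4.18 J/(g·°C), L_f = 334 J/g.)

Water can give up m c ΔT = 575·4.18·28.3 = 68019 J before reaching 0 °C.
To melt every bit of ice: 508·334 = 169672 J.
68019 J < 169672 J, so only part of the ice melts and the system sits at 0 °C.
Mass melted = 68019/334 ≈ 203.6 g.

m_melted ≈ 204 g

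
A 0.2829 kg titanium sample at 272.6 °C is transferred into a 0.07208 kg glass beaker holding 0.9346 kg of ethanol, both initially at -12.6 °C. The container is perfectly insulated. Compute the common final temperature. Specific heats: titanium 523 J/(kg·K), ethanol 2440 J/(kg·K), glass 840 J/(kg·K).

Heat gained plus heat lost sum to zero:
0.2829×523×(T − 272.6) + 0.9346×2440×(T − (-12.6)) + 0.07208×840×(T − (-12.6)) = 0
147.96(T − 272.6) + 2280.4(T − (-12.6)) + 60.55(T − (-12.6)) = 0
(147.96 + 2280.4 + 60.55) T = 147.96×272.6 + 2280.4×(-12.6) + 60.55×(-12.6)
T = 10837 / 2488.9 = 4.35 °C

T_f ≈ 4.4 °C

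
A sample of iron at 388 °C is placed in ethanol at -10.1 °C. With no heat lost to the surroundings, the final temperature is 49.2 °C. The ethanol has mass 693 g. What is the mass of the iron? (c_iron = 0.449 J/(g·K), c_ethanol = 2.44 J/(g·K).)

Heat lost by the iron = heat gained by the ethanol:
m·0.449·(388 − 49.2) = 693·2.44·(49.2 − (-10.1))
152.12 m = 100272  ⇒  m ≈ 659.2 g

m ≈ 659 g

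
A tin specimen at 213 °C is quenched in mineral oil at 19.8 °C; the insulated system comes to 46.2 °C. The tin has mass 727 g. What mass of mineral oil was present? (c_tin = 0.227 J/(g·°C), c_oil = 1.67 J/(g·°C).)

m ≈ 624 g

Conservation of energy gives ΣQ = 0:
727·0.227·(46.2 − 213) + m·1.67·(46.2 − 19.8) = 0
44.09 m = 27527
m = 27527/44.09 ≈ 624.4 g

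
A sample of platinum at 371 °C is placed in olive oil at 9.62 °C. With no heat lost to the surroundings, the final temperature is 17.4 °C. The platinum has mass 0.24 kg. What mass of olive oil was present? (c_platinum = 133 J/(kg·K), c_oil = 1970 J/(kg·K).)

Conservation of energy gives ΣQ = 0:
0.24·133·(17.4 − 371) + m·1970·(17.4 − 9.62) = 0
15327 m = 11287
m = 11287/15327 ≈ 0.7364 kg

m ≈ 0.736 kg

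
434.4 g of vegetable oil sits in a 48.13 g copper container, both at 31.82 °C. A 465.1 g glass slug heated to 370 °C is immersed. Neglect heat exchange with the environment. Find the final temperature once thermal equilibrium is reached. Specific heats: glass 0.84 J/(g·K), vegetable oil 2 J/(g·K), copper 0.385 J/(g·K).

T_f ≈ 135.2 °C

Net heat exchanged in the isolated system is zero:
465.1×0.84×(T − 370) + 434.4×2×(T − 31.82) + 48.13×0.385×(T − 31.82) = 0
390.68(T − 370) + 868.8(T − 31.82) + 18.53(T − 31.82) = 0
1278 T = 172788
T = 172788 / 1278 = 135 °C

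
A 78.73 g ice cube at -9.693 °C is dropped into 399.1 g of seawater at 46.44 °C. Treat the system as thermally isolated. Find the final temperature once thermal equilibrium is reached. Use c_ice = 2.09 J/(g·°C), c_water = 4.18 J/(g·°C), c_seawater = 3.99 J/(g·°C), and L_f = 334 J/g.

Sum of m c ΔT and latent-heat terms is zero:
warm ice to 0 °C: 78.73·2.09·(0 − (-9.693)) = 1594.9
  melt ice: 78.73·334 = 26296
  warm the meltwater: 329.09 T
  seawater cools: 399.1·3.99·(T − 46.44) = 1592.4(T − 46.44)
1921.5 T = 73951 − 27891 = 46061
T ≈ 23.97 °C. Since T > 0 °C, the all-ice-melts assumption holds.

T_f ≈ 24.0 °C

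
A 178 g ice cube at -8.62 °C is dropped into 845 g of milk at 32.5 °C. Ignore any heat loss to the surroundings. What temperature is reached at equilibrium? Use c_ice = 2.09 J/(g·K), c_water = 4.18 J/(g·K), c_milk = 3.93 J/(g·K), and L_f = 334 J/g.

T_f ≈ 11.1 °C

Let T be the final temperature. ΣQ_i = 0:
warm ice to 0 °C: 178·2.09·(0 − (-8.62)) = 3206.8
  latent heat to melt: 178·334 = 59452
  meltwater 0→T: 178·4.18·T = 744.04 T
  milk: 3320.8(T − 32.5)
4064.9 T = 107928 − 62659 = 45269
T ≈ 11.14 °C (positive, so assuming full melt was valid).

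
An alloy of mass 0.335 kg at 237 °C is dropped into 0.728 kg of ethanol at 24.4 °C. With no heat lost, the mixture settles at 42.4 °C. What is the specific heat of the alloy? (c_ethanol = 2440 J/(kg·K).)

Let T be the final temperature. ΣQ_i = 0:
0.335×c×(42.4 − 237) + 0.728×2440×(42.4 − 24.4) = 0
-65.19 c = -31974
c = -31974/-65.19 ≈ 490.5 J/(kg·K)

c ≈ 490 J/(kg·K)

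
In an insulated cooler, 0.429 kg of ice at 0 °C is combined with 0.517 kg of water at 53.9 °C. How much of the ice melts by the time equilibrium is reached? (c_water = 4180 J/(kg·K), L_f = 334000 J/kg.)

m_melted ≈ 0.349 kg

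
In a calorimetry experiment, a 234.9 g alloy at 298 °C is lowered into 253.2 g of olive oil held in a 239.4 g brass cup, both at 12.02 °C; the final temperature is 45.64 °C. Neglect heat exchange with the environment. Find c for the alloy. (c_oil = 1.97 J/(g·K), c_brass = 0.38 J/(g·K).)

c ≈ 0.334 J/(g·K)

Setting the total heat transfer to zero:
234.9·c·(45.64 − 298) + 253.2·1.97·(45.64 − 12.02) + 239.4·0.38·(45.64 − 12.02) = 0
-59279 c = -19828
c = -19828/-59279 ≈ 0.3345 J/(g·K)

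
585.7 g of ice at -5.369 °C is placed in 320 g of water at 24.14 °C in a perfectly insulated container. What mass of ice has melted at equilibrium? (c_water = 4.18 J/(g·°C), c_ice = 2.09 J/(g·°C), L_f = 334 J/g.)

Heat available from the water dropping to 0 °C: 320×4.18×24.14 = 32290 J.
Of that, 585.7×2.09×5.369 = 6572.3 J goes to bring the ice to 0 °C, leaving 25717 J.
Fully melting the ice requires m_ice L_f = 585.7×334 = 195624 J.
Since 25717 < 195624 J, not all the ice melts; equilibrium is at 0 °C.
m_melt = 25717 / L_f = 77 g.

m_melted ≈ 77 g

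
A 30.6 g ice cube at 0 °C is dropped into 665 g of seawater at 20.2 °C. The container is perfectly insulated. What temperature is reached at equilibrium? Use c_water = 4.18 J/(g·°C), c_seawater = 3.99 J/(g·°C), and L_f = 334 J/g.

T_f ≈ 15.6 °C

Taking heat into each body as positive, Σ m c ΔT = 0:
melt ice: 30.6×334 = 10220; warm the meltwater: 127.91 T; seawater: 2653.4(T − 20.2)
2781.3 T = 53598 − 10220 = 43377
T ≈ 15.60 °C (positive, so assuming full melt was valid).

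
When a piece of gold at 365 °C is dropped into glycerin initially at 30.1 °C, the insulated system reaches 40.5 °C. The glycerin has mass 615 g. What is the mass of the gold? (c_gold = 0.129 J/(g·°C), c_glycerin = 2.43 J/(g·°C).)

Heat lost by the gold = heat gained by the glycerin:
m×0.129×(365 − 40.5) = 615×2.43×(40.5 − 30.1)
41.86 m = 15542  ⇒  m ≈ 371.3 g

m ≈ 371 g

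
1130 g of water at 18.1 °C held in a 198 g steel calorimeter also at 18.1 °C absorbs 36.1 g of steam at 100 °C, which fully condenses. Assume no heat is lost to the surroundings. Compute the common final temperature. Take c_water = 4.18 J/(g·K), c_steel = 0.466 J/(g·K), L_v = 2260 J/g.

Conservation of energy gives ΣQ = 0:
condense steam: −36.1×2260 = −81586
  condensate cools 100→T: 36.1×4.18×(T − 100) = 150.9(T − 100)
  water warms: 1130×4.18×(T − 18.1) = 4723.4(T − 18.1)
  steel cup: 198×0.466×(T − 18.1) = 92.27(T − 18.1)
4966.6 T = 81586 + 15090 + 87164 = 183839
T ≈ 37.02 °C (< 100 °C, so full condensation is consistent).

T_f ≈ 37.0 °C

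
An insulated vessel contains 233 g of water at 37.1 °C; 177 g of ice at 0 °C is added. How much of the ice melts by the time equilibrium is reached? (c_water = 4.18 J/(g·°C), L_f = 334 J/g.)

m_melted ≈ 108 g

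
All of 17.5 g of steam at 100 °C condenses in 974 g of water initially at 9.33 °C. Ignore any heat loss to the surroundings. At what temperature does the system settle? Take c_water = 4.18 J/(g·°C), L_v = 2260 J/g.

Net heat exchanged in the isolated system is zero:
condense steam: −17.5·2260 = −39550
  condensed water 100 °C→T: 73.15(T − 100)
  original water: 4071.3(T − 9.33)
4144.5 T = 39550 + 7315 + 37985 = 84850
T ≈ 20.47 °C — below 100 °C, confirming all the steam condensed.

T_f ≈ 20.5 °C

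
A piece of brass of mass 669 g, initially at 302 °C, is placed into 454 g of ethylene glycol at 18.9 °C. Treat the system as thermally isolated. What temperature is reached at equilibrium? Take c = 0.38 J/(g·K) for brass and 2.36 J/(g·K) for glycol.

With ΣQ=0 the equilibrium temperature is the m·c-weighted mean:
T_f = (254.22×302 + 1071.4×18.9) / (254.22 + 1071.4)
    = 97025 / 1325.7 ≈ 73.19 °C

T_f ≈ 73.2 °C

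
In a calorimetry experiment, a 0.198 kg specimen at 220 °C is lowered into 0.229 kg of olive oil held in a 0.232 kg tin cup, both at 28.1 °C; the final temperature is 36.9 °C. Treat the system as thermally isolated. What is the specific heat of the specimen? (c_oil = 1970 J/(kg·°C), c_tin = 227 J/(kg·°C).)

Taking heat into each body as positive, Σ m c ΔT = 0:
0.198×c×(36.9 − 220) + 0.229×1970×(36.9 − 28.1) + 0.232×227×(36.9 − 28.1) = 0
-36.25 c = -4433.4
c = -4433.4/-36.25 ≈ 122.3 J/(kg·°C)

c ≈ 122 J/(kg·°C)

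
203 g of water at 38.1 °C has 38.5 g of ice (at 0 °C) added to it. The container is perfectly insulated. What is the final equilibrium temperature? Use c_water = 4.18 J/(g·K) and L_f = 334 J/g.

Energy balance with sensible and latent terms:
melt ice: 38.5×334 = 12859; meltwater 0→T: 38.5×4.18×T = 160.93 T; water: 848.54(T − 38.1)
1009.5 T = 32329 − 12859 = 19470
T ≈ 19.29 °C (positive, so assuming full melt was valid).

T_f ≈ 19.3 °C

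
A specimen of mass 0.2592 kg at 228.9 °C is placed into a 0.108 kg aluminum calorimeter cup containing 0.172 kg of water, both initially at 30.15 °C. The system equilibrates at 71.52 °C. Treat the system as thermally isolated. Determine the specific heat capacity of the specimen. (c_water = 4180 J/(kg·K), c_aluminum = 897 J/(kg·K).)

Heat gained plus heat lost sum to zero:
0.2592×c×(71.52 − 228.9) + 0.172×4180×(71.52 − 30.15) + 0.108×897×(71.52 − 30.15) = 0
-40.79 c = -33751
c = -33751/-40.79 ≈ 827.4 J/(kg·K)

c ≈ 827 J/(kg·K)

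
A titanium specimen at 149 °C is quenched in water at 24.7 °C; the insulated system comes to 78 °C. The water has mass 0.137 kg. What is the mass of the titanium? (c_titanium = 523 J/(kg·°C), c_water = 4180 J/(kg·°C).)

Heat lost by the titanium = heat gained by the water:
m·523·(149 − 78) = 0.137·4180·(78 − 24.7)
37133 m = 30523  ⇒  m ≈ 0.822 kg

m ≈ 0.822 kg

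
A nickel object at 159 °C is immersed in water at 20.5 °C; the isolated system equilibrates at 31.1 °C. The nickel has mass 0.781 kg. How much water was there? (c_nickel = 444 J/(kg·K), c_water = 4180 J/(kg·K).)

Let T be the final temperature. ΣQ_i = 0:
0.781·444·(31.1 − 159) + m·4180·(31.1 − 20.5) = 0
44308 m = 44351
m = 44351/44308 ≈ 1.001 kg

m ≈ 1 kg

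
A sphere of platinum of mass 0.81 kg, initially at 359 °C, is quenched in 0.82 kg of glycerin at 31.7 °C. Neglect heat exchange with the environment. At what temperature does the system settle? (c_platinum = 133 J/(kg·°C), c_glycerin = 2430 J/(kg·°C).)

T_f ≈ 48.5 °C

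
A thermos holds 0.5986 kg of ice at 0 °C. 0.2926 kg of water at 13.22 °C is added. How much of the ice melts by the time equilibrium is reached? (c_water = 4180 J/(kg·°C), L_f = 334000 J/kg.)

Heat available from the water dropping to 0 °C: 0.2926×4180×13.22 = 16169 J.
Fully melting the ice requires m_ice L_f = 0.5986×334000 = 199932 J.
That's not enough to melt it all — equilibrium is at 0 °C with ice remaining.
m_melted×334000 = 16169  ⇒  m_melted ≈ 0.04841 kg.

m_melted ≈ 0.0484 kg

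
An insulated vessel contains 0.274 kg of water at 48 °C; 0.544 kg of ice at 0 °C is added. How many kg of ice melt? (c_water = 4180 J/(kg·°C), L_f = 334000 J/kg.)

m_melted ≈ 0.165 kg

Heat available from the water dropping to 0 °C: 0.274×4180×48 = 54975 J.
Melting all 0.544 kg of ice would need 0.544×334000 = 181696 J.
That's not enough to melt it all — equilibrium is at 0 °C with ice remaining.
m_melted×334000 = 54975  ⇒  m_melted ≈ 0.1646 kg.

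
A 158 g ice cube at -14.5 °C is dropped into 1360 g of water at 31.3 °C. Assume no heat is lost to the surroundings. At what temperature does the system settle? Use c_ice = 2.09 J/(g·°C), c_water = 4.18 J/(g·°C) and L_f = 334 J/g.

Conservation of energy gives ΣQ = 0:
warm ice to 0 °C: 158×2.09×(0 − (-14.5)) = 4788.2
  melt ice: 158×334 = 52772
  warm the meltwater: 660.44 T
  water cools: 1360×4.18×(T − 31.3) = 5684.8(T − 31.3)
6345.2 T = 177934 − 57560 = 120374
T ≈ 18.97 °C (positive, so assuming full melt was valid).

T_f ≈ 19.0 °C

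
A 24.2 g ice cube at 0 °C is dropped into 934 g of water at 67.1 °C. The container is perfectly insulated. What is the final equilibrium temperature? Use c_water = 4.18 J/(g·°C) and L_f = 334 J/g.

T_f ≈ 63.4 °C

Energy conservation, ΣQ = 0:
melt ice: 24.2·334 = 8082.8
  meltwater 0→T: 24.2·4.18·T = 101.16 T
  water: 3904.1(T − 67.1)
4005.3 T = 261966 − 8082.8 = 253884
T ≈ 63.39 °C (positive, so assuming full melt was valid).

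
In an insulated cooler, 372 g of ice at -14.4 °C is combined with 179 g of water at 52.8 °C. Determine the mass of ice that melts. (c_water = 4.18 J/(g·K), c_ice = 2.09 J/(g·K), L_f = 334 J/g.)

Water can give up m c ΔT = 179×4.18×52.8 = 39506 J before reaching 0 °C.
Warming the ice to 0 °C takes 372×2.09×14.4 = 11196 J, leaving 28310 J for melting.
Melting all 372 g of ice would need 372×334 = 124248 J.
Since 28310 < 124248 J, not all the ice melts; equilibrium is at 0 °C.
m_melt = 28310 / L_f = 84.76 g.

m_melted ≈ 84.8 g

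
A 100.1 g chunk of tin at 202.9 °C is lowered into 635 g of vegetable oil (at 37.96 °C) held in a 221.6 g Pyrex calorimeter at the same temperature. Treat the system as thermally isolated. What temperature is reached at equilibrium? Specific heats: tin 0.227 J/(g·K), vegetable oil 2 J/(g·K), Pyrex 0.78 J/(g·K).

T_f ≈ 40.5 °C

Net heat exchanged in the isolated system is zero:
100.1*0.227*(T − 202.9) + 635*2*(T − 37.96) + 221.6*0.78*(T − 37.96) = 0
22.72(T − 202.9) + 1270(T − 37.96) + 172.85(T − 37.96) = 0
1465.6 T = 59381
T ≈ 40.52 °C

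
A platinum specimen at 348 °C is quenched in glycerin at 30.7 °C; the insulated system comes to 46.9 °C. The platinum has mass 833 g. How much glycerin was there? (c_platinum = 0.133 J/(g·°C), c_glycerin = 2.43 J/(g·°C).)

m ≈ 847 g

Net heat exchanged in the isolated system is zero:
833·0.133·(46.9 − 348) + m·2.43·(46.9 − 30.7) = 0
39.37 m = 33359
m = 33359/39.37 ≈ 847.4 g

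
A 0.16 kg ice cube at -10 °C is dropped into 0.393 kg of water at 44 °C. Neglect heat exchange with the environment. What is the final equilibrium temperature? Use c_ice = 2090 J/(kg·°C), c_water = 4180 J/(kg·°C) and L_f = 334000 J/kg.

Energy conservation, ΣQ = 0:
warm ice to 0 °C: 0.16·2090·(0 − (-10)) = 3344
  latent heat to melt: 0.16·334000 = 53440
  meltwater 0→T: 0.16·4180·T = 668.8 T
  water: 1642.7(T − 44)
2311.5 T = 72281 − 56784 = 15497
T ≈ 6.70 °C. Since T > 0 °C, the all-ice-melts assumption holds.

T_f ≈ 6.7 °C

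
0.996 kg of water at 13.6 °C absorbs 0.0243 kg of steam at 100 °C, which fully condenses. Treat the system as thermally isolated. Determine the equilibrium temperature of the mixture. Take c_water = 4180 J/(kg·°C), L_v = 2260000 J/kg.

T_f ≈ 28.5 °C

Net heat exchanged in the isolated system is zero:
latent heat released on condensation: 0.0243×2260000 = 54918; condensate cools 100→T: 0.0243×4180×(T − 100) = 101.57(T − 100); water warms: 0.996×4180×(T − 13.6) = 4163.3(T − 13.6)
4264.9 T = 54918 + 10157 + 56621 = 121696
T ≈ 28.53 °C — below 100 °C, confirming all the steam condensed.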